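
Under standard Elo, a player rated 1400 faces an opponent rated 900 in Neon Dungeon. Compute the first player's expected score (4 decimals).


Elo expected score: Ea = 1/(1 + 10^((Rb-Ra)/400))
Rb - Ra = 900 - 1400 = -500
(Rb-Ra)/400 = -500/400 = -1.25
10^-1.25 = 0.056234
Ea = 1/(1 + 0.056234) = 1/1.056234 = 0.9468

0.9468


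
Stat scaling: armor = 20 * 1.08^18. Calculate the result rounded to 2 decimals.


value = base * growth^level
= 20 * 1.08^18
= 20 * 3.996019
= 79.92

79.92 armor


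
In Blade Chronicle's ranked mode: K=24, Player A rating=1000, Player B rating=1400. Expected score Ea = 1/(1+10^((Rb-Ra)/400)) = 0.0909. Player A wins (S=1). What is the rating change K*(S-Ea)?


Elo update: delta = K * (S - Ea), where S = 1 (wins)
S - Ea = 1 - 0.0909 = 0.9091
Rating change = 24 * 0.9091
= 21.82

21.82 rating points


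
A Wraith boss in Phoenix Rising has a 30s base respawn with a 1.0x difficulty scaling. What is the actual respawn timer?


Respawn time = base * multiplier
= 30 * 1.0
= 30.0 seconds

30.0 seconds


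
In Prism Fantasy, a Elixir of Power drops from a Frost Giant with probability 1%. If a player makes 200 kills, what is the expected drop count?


Expected drops = kills * (drop_rate / 100)
= 200 * (1 / 100)
= 200 * 0.01
= 2.0

2.0 drops


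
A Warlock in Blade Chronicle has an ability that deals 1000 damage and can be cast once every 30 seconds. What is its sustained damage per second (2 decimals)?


DPS = damage / cooldown
= 1000 / 30
= 33.33

33.33 DPS


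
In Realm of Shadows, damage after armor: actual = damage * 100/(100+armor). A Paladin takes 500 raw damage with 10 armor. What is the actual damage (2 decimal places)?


actual = 500 * 100 / (100 + 10)
= 500 * 100 / 110
= 50000 / 110
= 454.55

454.55 damage


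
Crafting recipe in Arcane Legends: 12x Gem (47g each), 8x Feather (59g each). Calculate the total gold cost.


Cost breakdown:
  Gem: 12 * 47 = 564
  Feather: 8 * 59 = 472
Total = 564 + 472 = 1036

1036 gold


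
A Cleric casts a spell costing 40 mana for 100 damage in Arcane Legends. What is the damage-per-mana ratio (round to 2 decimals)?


Efficiency = damage / mana
= 100 / 40
= 2.50

2.50 dmg/mana


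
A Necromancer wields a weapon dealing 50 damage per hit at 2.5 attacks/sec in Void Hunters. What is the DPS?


DPS = damage * attack_speed
= 50 * 2.5
= 125.0

125.0 DPS


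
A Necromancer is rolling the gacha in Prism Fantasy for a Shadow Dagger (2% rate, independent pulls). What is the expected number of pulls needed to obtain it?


Expected pulls for a geometric distribution = 1/p = 100 / rate%
= 100 / 2
= 50.0

50.0 pulls


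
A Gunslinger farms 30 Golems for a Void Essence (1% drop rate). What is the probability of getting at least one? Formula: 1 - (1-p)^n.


P(at least one) = 1 - P(none) = 1 - (1-p)^n
p = 1/100 = 0.01
1 - p = 0.99
(1 - p)^30 = 0.99^30 = 0.739700
P(at least one) = 1 - 0.739700 = 0.2603

0.2603


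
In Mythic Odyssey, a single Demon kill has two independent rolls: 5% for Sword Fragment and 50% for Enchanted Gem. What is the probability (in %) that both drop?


For independent events, P(both) = P(A) * P(B)
= 5% * 50%
= 250 / 100 %
= 2.5%

2.5%


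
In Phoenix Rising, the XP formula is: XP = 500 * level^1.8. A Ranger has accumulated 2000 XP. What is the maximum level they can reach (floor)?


XP = 500 * level^1.8, so level = (XP / 500)^(1/1.8)
= (2000 / 500)^(1/1.8)
= 4.0^0.5556
= 2.1601
Floor: level = 2

level 2


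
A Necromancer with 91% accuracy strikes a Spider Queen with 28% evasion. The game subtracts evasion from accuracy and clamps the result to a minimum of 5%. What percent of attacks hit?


accuracy - evasion = 91 - 28 = 63
Apply floor: max(63, 5) = 63
Hit chance = 63%

63%


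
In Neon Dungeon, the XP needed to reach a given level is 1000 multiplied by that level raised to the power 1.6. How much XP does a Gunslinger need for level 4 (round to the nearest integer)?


XP = 1000 * level^1.6
Substitute level = 4:
XP = 1000 * 4^1.6
= 1000 * 9.1896
= 9190

9190 XP


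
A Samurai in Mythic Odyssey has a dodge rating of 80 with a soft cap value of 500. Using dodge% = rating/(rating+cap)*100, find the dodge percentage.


dodge% = 80 / (80 + 500) * 100
= 80 / 580 * 100
= 0.137931 * 100
= 13.79%

13.79%


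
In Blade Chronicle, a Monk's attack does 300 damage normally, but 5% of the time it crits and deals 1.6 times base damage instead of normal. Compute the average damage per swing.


E[dmg] = base * (1 + crit_chance * (crit_mult - 1))
cc as decimal = 5/100 = 0.05
cm - 1 = 1.6 - 1 = 0.6
Bonus factor = 0.05 * 0.6 = 0.03
Total multiplier = 1 + 0.03 = 1.03
Expected damage = 300 * 1.03 = 309.00

309.00 damage


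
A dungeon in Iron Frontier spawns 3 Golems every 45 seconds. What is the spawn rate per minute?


Spawns per minute = count * (60 / interval)
= 3 * (60 / 45)
= 3 * 1.3333
= 4.0

4.0 per minute


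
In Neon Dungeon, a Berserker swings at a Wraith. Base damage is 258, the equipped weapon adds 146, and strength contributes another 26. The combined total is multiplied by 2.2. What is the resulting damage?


Sum base + weapon + str = 258 + 146 + 26 = 430
Multiply by 2.2:
430 * 2.2 = 946.0

946.0 damage


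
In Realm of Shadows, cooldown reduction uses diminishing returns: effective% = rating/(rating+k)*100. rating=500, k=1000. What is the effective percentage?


effective% = rating / (rating + k) * 100
= 500 / (500 + 1000) * 100
= 500 / 1500 * 100
= 0.333333 * 100
= 33.33%

33.33%


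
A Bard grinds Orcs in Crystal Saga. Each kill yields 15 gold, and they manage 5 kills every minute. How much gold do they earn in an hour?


Gold per minute = 15 * 5 = 75
Gold per hour = 75 * 60 = 4500

4500 gold/hour


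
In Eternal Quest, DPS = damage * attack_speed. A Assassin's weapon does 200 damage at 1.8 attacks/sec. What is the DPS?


DPS = damage * attack_speed
= 200 * 1.8
= 360.0

360.0 DPS


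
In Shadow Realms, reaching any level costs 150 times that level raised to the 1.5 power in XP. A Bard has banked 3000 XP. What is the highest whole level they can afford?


XP = 150 * level^1.5, so level = (XP / 150)^(1/1.5)
= (3000 / 150)^(1/1.5)
= 20.0^0.6667
= 7.3681
Floor: level = 7

level 7


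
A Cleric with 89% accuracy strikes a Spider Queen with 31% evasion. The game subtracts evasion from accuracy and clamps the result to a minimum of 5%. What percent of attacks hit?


accuracy - evasion = 89 - 31 = 58
Apply floor: max(58, 5) = 58
Hit chance = 58%

58%


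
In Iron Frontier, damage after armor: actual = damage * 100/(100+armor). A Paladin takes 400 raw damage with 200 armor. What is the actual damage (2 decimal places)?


actual = 400 * 100 / (100 + 200)
= 400 * 100 / 300
= 40000 / 300
= 133.33

133.33 damage


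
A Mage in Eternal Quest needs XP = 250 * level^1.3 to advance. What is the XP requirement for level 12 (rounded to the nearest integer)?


XP = 250 * level^1.3
Substitute level = 12:
XP = 250 * 12^1.3
= 250 * 25.2892
= 6322

6322 XP


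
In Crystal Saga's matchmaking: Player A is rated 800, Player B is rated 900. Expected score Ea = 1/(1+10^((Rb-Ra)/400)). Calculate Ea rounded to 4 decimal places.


Elo expected score: Ea = 1/(1 + 10^((Rb-Ra)/400))
Rb - Ra = 900 - 800 = 100
(Rb-Ra)/400 = 100/400 = 0.25
10^0.25 = 1.778279
Ea = 1/(1 + 1.778279) = 1/2.778279 = 0.3599

0.3599


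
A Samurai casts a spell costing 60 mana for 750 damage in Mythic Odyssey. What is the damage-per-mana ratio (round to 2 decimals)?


Efficiency = damage / mana
= 750 / 60
= 12.50

12.50 dmg/mana


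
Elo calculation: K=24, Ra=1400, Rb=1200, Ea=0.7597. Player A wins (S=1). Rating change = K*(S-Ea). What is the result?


Elo update: delta = K * (S - Ea), where S = 1 (wins)
S - Ea = 1 - 0.7597 = 0.2403
Rating change = 24 * 0.2403
= 5.77

5.77 rating points


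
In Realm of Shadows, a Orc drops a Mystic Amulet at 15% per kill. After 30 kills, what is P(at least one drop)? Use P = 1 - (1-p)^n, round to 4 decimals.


P(at least one) = 1 - P(none) = 1 - (1-p)^n
p = 15/100 = 0.15
1 - p = 0.85
(1 - p)^30 = 0.85^30 = 0.007631
P(at least one) = 1 - 0.007631 = 0.9924

0.9924


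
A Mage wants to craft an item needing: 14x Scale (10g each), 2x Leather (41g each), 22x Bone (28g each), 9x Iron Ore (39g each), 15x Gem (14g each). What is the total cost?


Cost breakdown:
  Scale: 14 * 10 = 140
  Leather: 2 * 41 = 82
  Bone: 22 * 28 = 616
  Iron Ore: 9 * 39 = 351
  Gem: 15 * 14 = 210
Total = 140 + 82 + 616 + 351 + 210 = 1399

1399 gold


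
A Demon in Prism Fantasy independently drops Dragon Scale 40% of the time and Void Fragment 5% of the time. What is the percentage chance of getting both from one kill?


For independent events, P(both) = P(A) * P(B)
= 40% * 5%
= 200 / 100 %
= 2.0%

2.0%


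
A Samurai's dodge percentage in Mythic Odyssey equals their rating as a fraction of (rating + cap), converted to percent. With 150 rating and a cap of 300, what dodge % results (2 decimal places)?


dodge% = 150 / (150 + 300) * 100
= 150 / 450 * 100
= 0.333333 * 100
= 33.33%

33.33%


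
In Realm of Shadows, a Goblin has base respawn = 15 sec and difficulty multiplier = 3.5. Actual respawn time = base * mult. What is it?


Respawn time = base * multiplier
= 15 * 3.5
= 52.5 seconds

52.5 seconds


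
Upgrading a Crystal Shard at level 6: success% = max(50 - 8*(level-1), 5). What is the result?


raw_rate = 50 - 8 * (6 - 1)
= 50 - 8 * 5
= 50 - 40
= 10
Apply floor: max(10, 5) = 10%

10%


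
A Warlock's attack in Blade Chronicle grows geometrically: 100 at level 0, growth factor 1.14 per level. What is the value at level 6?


value = base * growth^level
= 100 * 1.14^6
= 100 * 2.194973
= 219.50

219.50 attack


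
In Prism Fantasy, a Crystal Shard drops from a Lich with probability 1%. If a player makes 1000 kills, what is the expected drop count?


Expected drops = kills * (drop_rate / 100)
= 1000 * (1 / 100)
= 1000 * 0.01
= 10.0

10.0 drops


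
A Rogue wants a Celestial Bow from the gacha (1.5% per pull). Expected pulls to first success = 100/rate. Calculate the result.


Expected pulls for a geometric distribution = 1/p = 100 / rate%
= 100 / 1.5
= 66.67

66.67 pulls


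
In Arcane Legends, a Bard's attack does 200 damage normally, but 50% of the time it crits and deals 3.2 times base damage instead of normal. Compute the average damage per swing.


E[dmg] = base * (1 + crit_chance * (crit_mult - 1))
cc as decimal = 50/100 = 0.5
cm - 1 = 3.2 - 1 = 2.2
Bonus factor = 0.5 * 2.2 = 1.1
Total multiplier = 1 + 1.1 = 2.1
Expected damage = 200 * 2.1 = 420.00

420.00 damage


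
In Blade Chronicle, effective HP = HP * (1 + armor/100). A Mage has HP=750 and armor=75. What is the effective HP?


EHP = 750 * (1 + 75/100)
= 750 * (1 + 0.75)
= 750 * 1.75
= 1312.5

1312.5 EHP


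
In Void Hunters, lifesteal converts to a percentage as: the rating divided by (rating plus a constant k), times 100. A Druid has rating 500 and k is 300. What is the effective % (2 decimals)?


effective% = rating / (rating + k) * 100
= 500 / (500 + 300) * 100
= 500 / 800 * 100
= 0.625 * 100
= 62.50%

62.50%


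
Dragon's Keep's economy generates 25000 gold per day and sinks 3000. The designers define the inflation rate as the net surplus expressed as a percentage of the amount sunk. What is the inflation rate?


Net gold = 25000 - 3000 = 22000
Inflation rate = net / sunk * 100 = 22000 / 3000 * 100
= 7.333333 * 100
= 733.33%

733.33%


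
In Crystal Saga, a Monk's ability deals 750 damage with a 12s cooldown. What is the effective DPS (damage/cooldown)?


DPS = damage / cooldown
= 750 / 12
= 62.50

62.50 DPS


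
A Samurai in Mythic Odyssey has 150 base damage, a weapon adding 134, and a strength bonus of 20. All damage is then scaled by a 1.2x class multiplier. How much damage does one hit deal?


Sum base + weapon + str = 150 + 134 + 20 = 304
Multiply by 1.2:
304 * 1.2 = 364.8

364.8 damage


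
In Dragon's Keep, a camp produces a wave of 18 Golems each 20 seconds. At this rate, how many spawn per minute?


Spawns per minute = count * (60 / interval)
= 18 * (60 / 20)
= 18 * 3.0
= 54.0

54.0 per minute


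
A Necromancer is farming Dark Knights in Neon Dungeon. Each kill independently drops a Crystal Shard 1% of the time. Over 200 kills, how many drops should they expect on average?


Expected drops = kills * (drop_rate / 100)
= 200 * (1 / 100)
= 200 * 0.01
= 2.0

2.0 drops


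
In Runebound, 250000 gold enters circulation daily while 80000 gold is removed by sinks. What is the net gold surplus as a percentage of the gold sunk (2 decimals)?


Net gold = 250000 - 80000 = 170000
Inflation rate = net / sunk * 100 = 170000 / 80000 * 100
= 2.125 * 100
= 212.50%

212.50%


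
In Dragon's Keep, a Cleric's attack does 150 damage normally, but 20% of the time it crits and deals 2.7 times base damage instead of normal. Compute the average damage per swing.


E[dmg] = base * (1 + crit_chance * (crit_mult - 1))
cc as decimal = 20/100 = 0.2
cm - 1 = 2.7 - 1 = 1.7
Bonus factor = 0.2 * 1.7 = 0.34
Total multiplier = 1 + 0.34 = 1.34
Expected damage = 150 * 1.34 = 201.00

201.00 damage


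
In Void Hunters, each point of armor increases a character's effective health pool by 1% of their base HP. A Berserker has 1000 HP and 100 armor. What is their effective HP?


EHP = 1000 * (1 + 100/100)
= 1000 * (1 + 1.0)
= 1000 * 2.0
= 2000.0

2000.0 EHP


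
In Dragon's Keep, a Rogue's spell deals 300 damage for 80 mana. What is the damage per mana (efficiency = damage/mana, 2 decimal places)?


Efficiency = damage / mana
= 300 / 80
= 3.75

3.75 dmg/mana


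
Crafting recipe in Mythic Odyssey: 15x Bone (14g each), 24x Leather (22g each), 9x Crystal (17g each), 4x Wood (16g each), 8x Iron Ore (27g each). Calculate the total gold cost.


Cost breakdown:
  Bone: 15 * 14 = 210
  Leather: 24 * 22 = 528
  Crystal: 9 * 17 = 153
  Wood: 4 * 16 = 64
  Iron Ore: 8 * 27 = 216
Total = 210 + 528 + 153 + 64 + 216 = 1171

1171 gold


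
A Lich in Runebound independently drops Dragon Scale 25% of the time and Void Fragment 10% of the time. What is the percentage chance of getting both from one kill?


For independent events, P(both) = P(A) * P(B)
= 25% * 10%
= 250 / 100 %
= 2.5%

2.5%


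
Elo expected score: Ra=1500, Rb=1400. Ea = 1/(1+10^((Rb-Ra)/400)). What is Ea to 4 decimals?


Elo expected score: Ea = 1/(1 + 10^((Rb-Ra)/400))
Rb - Ra = 1400 - 1500 = -100
(Rb-Ra)/400 = -100/400 = -0.25
10^-0.25 = 0.562341
Ea = 1/(1 + 0.562341) = 1/1.562341 = 0.6401

0.6401


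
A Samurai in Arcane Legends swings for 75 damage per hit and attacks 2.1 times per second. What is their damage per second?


DPS = damage * attack_speed
= 75 * 2.1
= 157.5

157.5 DPS


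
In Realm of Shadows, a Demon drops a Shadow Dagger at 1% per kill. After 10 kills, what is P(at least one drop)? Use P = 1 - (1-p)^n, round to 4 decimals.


P(at least one) = 1 - P(none) = 1 - (1-p)^n
p = 1/100 = 0.01
1 - p = 0.99
(1 - p)^10 = 0.99^10 = 0.904382
P(at least one) = 1 - 0.904382 = 0.0956

0.0956


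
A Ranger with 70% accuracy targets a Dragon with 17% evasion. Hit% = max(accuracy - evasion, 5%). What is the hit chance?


accuracy - evasion = 70 - 17 = 53
Apply floor: max(53, 5) = 53
Hit chance = 53%

53%


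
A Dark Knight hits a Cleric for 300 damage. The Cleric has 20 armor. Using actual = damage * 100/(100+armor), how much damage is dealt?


actual = 300 * 100 / (100 + 20)
= 300 * 100 / 120
= 30000 / 120
= 250.00

250.00 damage


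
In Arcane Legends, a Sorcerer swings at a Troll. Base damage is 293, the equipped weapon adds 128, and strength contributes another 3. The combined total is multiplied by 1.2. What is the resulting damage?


Sum base + weapon + str = 293 + 128 + 3 = 424
Multiply by 1.2:
424 * 1.2 = 508.8

508.8 damage


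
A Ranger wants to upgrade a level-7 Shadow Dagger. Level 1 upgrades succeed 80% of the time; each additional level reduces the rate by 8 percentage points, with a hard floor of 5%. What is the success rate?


raw_rate = 80 - 8 * (7 - 1)
= 80 - 8 * 6
= 80 - 48
= 32
Apply floor: max(32, 5) = 32%

32%


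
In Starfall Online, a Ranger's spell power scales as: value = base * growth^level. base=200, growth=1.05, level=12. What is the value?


value = base * growth^level
= 200 * 1.05^12
= 200 * 1.795856
= 359.17

359.17 spell power


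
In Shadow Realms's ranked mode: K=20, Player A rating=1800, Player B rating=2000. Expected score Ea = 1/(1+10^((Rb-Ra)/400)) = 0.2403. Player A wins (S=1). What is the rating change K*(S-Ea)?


Elo update: delta = K * (S - Ea), where S = 1 (wins)
S - Ea = 1 - 0.2403 = 0.7597
Rating change = 20 * 0.7597
= 15.19

15.19 rating points


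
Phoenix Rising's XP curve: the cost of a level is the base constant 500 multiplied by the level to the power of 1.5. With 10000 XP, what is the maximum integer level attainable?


XP = 500 * level^1.5, so level = (XP / 500)^(1/1.5)
= (10000 / 500)^(1/1.5)
= 20.0^0.6667
= 7.3681
Floor: level = 7

level 7


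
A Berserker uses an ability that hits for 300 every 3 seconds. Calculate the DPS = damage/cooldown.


DPS = damage / cooldown
= 300 / 3
= 100.00

100.00 DPS


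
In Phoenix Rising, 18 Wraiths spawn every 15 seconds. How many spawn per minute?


Spawns per minute = count * (60 / interval)
= 18 * (60 / 15)
= 18 * 4.0
= 72.0

72.0 per minute


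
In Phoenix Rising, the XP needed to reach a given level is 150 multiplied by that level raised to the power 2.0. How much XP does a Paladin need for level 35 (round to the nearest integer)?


XP = 150 * level^2.0
Substitute level = 35:
XP = 150 * 35^2.0
= 150 * 1225.0
= 183750

183750 XP


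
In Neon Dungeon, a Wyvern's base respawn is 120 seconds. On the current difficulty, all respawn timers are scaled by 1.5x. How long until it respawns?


Respawn time = base * multiplier
= 120 * 1.5
= 180.0 seconds

180.0 seconds


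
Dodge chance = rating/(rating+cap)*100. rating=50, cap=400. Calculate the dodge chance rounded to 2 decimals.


dodge% = 50 / (50 + 400) * 100
= 50 / 450 * 100
= 0.111111 * 100
= 11.11%

11.11%


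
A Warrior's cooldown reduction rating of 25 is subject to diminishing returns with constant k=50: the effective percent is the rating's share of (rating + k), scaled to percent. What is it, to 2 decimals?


effective% = rating / (rating + k) * 100
= 25 / (25 + 50) * 100
= 25 / 75 * 100
= 0.333333 * 100
= 33.33%

33.33%


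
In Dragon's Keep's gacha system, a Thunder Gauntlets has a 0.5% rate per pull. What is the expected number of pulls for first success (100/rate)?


Expected pulls for a geometric distribution = 1/p = 100 / rate%
= 100 / 0.5
= 200.0

200.0 pulls


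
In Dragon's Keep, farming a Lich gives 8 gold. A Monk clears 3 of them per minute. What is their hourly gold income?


Gold per minute = 8 * 3 = 24
Gold per hour = 24 * 60 = 1440

1440 gold/hour


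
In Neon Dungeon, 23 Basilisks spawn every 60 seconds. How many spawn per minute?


Spawns per minute = count * (60 / interval)
= 23 * (60 / 60)
= 23 * 1.0
= 23.0

23.0 per minute


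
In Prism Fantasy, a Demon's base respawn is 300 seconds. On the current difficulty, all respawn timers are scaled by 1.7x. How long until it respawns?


Respawn time = base * multiplier
= 300 * 1.7
= 510.0 seconds

510.0 seconds


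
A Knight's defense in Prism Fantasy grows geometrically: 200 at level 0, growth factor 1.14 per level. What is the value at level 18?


value = base * growth^level
= 200 * 1.14^18
= 200 * 10.575169
= 2115.03

2115.03 defense


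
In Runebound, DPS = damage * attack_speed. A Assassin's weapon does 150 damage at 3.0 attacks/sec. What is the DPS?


DPS = damage * attack_speed
= 150 * 3.0
= 450.0

450.0 DPS


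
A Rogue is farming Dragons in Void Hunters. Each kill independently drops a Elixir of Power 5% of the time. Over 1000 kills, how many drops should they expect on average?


Expected drops = kills * (drop_rate / 100)
= 1000 * (5 / 100)
= 1000 * 0.05
= 50.0

50.0 drops


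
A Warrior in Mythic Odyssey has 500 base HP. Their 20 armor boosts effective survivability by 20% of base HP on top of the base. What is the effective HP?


EHP = 500 * (1 + 20/100)
= 500 * (1 + 0.2)
= 500 * 1.2
= 600.0

600.0 EHP


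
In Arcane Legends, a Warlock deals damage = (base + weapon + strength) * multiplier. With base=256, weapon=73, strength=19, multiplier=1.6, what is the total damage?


Sum base + weapon + str = 256 + 73 + 19 = 348
Multiply by 1.6:
348 * 1.6 = 556.8

556.8 damage


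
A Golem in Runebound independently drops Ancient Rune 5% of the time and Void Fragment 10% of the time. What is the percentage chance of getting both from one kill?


For independent events, P(both) = P(A) * P(B)
= 5% * 10%
= 50 / 100 %
= 0.5%

0.5%


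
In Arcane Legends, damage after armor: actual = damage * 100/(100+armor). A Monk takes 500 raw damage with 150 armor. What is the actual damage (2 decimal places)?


actual = 500 * 100 / (100 + 150)
= 500 * 100 / 250
= 50000 / 250
= 200.00

200.00 damage


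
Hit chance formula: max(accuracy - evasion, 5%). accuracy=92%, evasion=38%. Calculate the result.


accuracy - evasion = 92 - 38 = 54
Apply floor: max(54, 5) = 54
Hit chance = 54%

54%


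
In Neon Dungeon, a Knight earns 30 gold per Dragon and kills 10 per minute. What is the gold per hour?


Gold per minute = 30 * 10 = 300
Gold per hour = 300 * 60 = 18000

18000 gold/hour


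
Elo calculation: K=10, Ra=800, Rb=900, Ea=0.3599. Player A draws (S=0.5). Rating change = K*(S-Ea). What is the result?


Elo update: delta = K * (S - Ea), where S = 0.5 (draws)
S - Ea = 0.5 - 0.3599 = 0.1401
Rating change = 10 * 0.1401
= 1.40

1.40 rating points


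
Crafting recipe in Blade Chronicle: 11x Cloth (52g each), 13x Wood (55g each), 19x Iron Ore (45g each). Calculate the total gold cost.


Cost breakdown:
  Cloth: 11 * 52 = 572
  Wood: 13 * 55 = 715
  Iron Ore: 19 * 45 = 855
Total = 572 + 715 + 855 = 2142

2142 gold


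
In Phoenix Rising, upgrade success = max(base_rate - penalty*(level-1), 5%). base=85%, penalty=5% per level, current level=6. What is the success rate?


raw_rate = 85 - 5 * (6 - 1)
= 85 - 5 * 5
= 85 - 25
= 60
Apply floor: max(60, 5) = 60%

60%


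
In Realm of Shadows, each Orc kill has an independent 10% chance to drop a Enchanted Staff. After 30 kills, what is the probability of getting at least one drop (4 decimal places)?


P(at least one) = 1 - P(none) = 1 - (1-p)^n
p = 10/100 = 0.1
1 - p = 0.9
(1 - p)^30 = 0.9^30 = 0.042391
P(at least one) = 1 - 0.042391 = 0.9576

0.9576


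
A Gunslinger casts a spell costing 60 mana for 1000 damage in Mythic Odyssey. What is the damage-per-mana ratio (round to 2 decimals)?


Efficiency = damage / mana
= 1000 / 60
= 16.67

16.67 dmg/mana


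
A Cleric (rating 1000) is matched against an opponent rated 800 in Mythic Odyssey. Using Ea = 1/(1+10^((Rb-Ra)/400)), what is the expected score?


Elo expected score: Ea = 1/(1 + 10^((Rb-Ra)/400))
Rb - Ra = 800 - 1000 = -200
(Rb-Ra)/400 = -200/400 = -0.5
10^-0.5 = 0.316228
Ea = 1/(1 + 0.316228) = 1/1.316228 = 0.7597

0.7597


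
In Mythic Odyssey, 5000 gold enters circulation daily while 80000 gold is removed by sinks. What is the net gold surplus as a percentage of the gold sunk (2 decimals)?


Net gold = 5000 - 80000 = -75000
Inflation rate = net / sunk * 100 = -75000 / 80000 * 100
= -0.9375 * 100
= -93.75%

-93.75%


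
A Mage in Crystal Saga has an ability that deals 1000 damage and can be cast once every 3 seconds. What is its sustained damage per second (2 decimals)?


DPS = damage / cooldown
= 1000 / 3
= 333.33

333.33 DPS


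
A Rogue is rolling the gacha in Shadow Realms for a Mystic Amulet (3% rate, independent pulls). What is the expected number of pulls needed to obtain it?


Expected pulls for a geometric distribution = 1/p = 100 / rate%
= 100 / 3
= 33.33

33.33 pulls


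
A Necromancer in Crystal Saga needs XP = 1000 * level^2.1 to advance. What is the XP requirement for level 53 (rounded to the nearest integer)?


XP = 1000 * level^2.1
Substitute level = 53:
XP = 1000 * 53^2.1
= 1000 * 4178.1048
= 4178105

4178105 XP


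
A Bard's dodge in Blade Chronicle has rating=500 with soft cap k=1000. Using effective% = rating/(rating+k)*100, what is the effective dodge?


effective% = rating / (rating + k) * 100
= 500 / (500 + 1000) * 100
= 500 / 1500 * 100
= 0.333333 * 100
= 33.33%

33.33%


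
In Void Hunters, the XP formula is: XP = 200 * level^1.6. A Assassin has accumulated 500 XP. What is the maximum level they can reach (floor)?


XP = 200 * level^1.6, so level = (XP / 200)^(1/1.6)
= (500 / 200)^(1/1.6)
= 2.5^0.625
= 1.773
Floor: level = 1

level 1


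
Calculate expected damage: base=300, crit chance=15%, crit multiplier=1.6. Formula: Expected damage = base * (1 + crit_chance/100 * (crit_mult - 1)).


E[dmg] = base * (1 + crit_chance * (crit_mult - 1))
cc as decimal = 15/100 = 0.15
cm - 1 = 1.6 - 1 = 0.6
Bonus factor = 0.15 * 0.6 = 0.09
Total multiplier = 1 + 0.09 = 1.09
Expected damage = 300 * 1.09 = 327.00

327.00 damage


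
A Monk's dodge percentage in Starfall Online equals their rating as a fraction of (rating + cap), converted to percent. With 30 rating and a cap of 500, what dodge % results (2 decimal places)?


dodge% = 30 / (30 + 500) * 100
= 30 / 530 * 100
= 0.056604 * 100
= 5.66%

5.66%


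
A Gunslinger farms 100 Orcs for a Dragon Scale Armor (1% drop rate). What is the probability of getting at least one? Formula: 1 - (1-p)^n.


P(at least one) = 1 - P(none) = 1 - (1-p)^n
p = 1/100 = 0.01
1 - p = 0.99
(1 - p)^100 = 0.99^100 = 0.366032
P(at least one) = 1 - 0.366032 = 0.6340

0.6340


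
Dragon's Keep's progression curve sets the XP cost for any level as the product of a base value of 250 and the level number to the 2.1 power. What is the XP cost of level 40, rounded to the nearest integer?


XP = 250 * level^2.1
Substitute level = 40:
XP = 250 * 40^2.1
= 250 * 2313.8009
= 578450

578450 XP


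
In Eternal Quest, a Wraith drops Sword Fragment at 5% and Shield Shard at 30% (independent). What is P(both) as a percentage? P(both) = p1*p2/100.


For independent events, P(both) = P(A) * P(B)
= 5% * 30%
= 150 / 100 %
= 1.5%

1.5%


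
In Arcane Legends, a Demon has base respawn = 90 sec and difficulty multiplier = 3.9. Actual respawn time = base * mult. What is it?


Respawn time = base * multiplier
= 90 * 3.9
= 351.0 seconds

351.0 seconds


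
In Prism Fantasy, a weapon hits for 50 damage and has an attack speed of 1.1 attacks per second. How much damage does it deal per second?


DPS = damage * attack_speed
= 50 * 1.1
= 55.0

55.0 DPS


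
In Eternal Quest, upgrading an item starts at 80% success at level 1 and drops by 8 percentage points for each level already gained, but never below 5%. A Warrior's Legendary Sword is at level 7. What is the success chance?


raw_rate = 80 - 8 * (7 - 1)
= 80 - 8 * 6
= 80 - 48
= 32
Apply floor: max(32, 5) = 32%

32%


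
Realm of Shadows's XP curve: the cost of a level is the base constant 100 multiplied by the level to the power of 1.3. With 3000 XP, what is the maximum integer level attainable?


XP = 100 * level^1.3, so level = (XP / 100)^(1/1.3)
= (3000 / 100)^(1/1.3)
= 30.0^0.7692
= 13.6851
Floor: level = 13

level 13


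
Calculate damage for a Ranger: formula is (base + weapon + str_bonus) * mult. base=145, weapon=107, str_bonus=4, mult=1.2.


Sum base + weapon + str = 145 + 107 + 4 = 256
Multiply by 1.2:
256 * 1.2 = 307.2

307.2 damage


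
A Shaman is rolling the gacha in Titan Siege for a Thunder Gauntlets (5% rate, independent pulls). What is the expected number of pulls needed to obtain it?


Expected pulls for a geometric distribution = 1/p = 100 / rate%
= 100 / 5
= 20.0

20.0 pulls


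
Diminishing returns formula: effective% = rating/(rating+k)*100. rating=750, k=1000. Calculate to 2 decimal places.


effective% = rating / (rating + k) * 100
= 750 / (750 + 1000) * 100
= 750 / 1750 * 100
= 0.428571 * 100
= 42.86%

42.86%


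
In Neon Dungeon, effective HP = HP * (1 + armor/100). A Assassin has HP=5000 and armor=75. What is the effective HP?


EHP = 5000 * (1 + 75/100)
= 5000 * (1 + 0.75)
= 5000 * 1.75
= 8750.0

8750.0 EHP


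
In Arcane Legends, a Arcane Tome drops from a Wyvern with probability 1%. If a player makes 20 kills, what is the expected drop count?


Expected drops = kills * (drop_rate / 100)
= 20 * (1 / 100)
= 20 * 0.01
= 0.2

0.2 drops


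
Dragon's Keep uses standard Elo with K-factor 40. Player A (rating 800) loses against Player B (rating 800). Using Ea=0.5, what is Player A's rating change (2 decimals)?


Elo update: delta = K * (S - Ea), where S = 0 (loses)
S - Ea = 0 - 0.5 = -0.5
Rating change = 40 * -0.5
= -20.00

-20.00 rating points


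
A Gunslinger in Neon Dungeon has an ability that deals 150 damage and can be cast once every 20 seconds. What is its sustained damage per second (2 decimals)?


DPS = damage / cooldown
= 150 / 20
= 7.50

7.50 DPS


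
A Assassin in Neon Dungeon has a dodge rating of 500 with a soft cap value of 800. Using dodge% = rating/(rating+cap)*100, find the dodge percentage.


dodge% = 500 / (500 + 800) * 100
= 500 / 1300 * 100
= 0.384615 * 100
= 38.46%

38.46%


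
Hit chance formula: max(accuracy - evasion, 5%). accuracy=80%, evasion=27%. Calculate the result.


accuracy - evasion = 80 - 27 = 53
Apply floor: max(53, 5) = 53
Hit chance = 53%

53%


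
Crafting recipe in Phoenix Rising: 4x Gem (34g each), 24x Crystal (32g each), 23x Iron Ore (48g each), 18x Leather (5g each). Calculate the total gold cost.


Cost breakdown:
  Gem: 4 * 34 = 136
  Crystal: 24 * 32 = 768
  Iron Ore: 23 * 48 = 1104
  Leather: 18 * 5 = 90
Total = 136 + 768 + 1104 + 90 = 2098

2098 gold


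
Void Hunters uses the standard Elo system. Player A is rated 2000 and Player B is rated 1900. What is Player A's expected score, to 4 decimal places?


Elo expected score: Ea = 1/(1 + 10^((Rb-Ra)/400))
Rb - Ra = 1900 - 2000 = -100
(Rb-Ra)/400 = -100/400 = -0.25
10^-0.25 = 0.562341
Ea = 1/(1 + 0.562341) = 1/1.562341 = 0.6401

0.6401


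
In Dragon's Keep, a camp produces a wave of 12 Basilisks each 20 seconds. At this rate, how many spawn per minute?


Spawns per minute = count * (60 / interval)
= 12 * (60 / 20)
= 12 * 3.0
= 36.0

36.0 per minute


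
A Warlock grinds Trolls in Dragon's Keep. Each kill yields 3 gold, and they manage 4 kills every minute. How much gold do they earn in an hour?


Gold per minute = 3 * 4 = 12
Gold per hour = 12 * 60 = 720

720 gold/hour


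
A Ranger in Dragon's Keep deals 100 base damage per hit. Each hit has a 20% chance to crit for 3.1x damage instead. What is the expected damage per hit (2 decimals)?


E[dmg] = base * (1 + crit_chance * (crit_mult - 1))
cc as decimal = 20/100 = 0.2
cm - 1 = 3.1 - 1 = 2.1
Bonus factor = 0.2 * 2.1 = 0.42
Total multiplier = 1 + 0.42 = 1.42
Expected damage = 100 * 1.42 = 142.00

142.00 damage


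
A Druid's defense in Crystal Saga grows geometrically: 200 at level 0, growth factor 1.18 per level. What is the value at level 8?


value = base * growth^level
= 200 * 1.18^8
= 200 * 3.758859
= 751.77

751.77 defense


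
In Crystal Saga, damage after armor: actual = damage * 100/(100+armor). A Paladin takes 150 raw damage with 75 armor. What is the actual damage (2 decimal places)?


actual = 150 * 100 / (100 + 75)
= 150 * 100 / 175
= 15000 / 175
= 85.71

85.71 damage


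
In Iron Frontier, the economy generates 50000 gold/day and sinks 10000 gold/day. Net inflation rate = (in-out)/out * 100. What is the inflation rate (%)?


Net gold = 50000 - 10000 = 40000
Inflation rate = net / sunk * 100 = 40000 / 10000 * 100
= 4.0 * 100
= 400.00%

400.00%


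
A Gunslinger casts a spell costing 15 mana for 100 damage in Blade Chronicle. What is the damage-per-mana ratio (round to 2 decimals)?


Efficiency = damage / mana
= 100 / 15
= 6.67

6.67 dmg/mana


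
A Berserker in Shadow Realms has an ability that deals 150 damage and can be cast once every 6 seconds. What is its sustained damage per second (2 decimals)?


DPS = damage / cooldown
= 150 / 6
= 25.00

25.00 DPS


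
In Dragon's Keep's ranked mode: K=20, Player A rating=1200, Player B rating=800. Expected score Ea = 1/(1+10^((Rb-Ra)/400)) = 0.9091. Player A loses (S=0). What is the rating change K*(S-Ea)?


Elo update: delta = K * (S - Ea), where S = 0 (loses)
S - Ea = 0 - 0.9091 = -0.9091
Rating change = 20 * -0.9091
= -18.18

-18.18 rating points


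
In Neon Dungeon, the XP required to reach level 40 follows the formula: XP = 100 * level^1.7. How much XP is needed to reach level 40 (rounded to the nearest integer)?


XP = 100 * level^1.7
Substitute level = 40:
XP = 100 * 40^1.7
= 100 * 529.0564
= 52906

52906 XP


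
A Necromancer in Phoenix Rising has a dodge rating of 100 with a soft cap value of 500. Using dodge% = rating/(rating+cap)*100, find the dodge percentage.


dodge% = 100 / (100 + 500) * 100
= 100 / 600 * 100
= 0.166667 * 100
= 16.67%

16.67%


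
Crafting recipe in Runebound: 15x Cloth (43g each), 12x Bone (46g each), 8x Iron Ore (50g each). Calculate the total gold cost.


Cost breakdown:
  Cloth: 15 * 43 = 645
  Bone: 12 * 46 = 552
  Iron Ore: 8 * 50 = 400
Total = 645 + 552 + 400 = 1597

1597 gold


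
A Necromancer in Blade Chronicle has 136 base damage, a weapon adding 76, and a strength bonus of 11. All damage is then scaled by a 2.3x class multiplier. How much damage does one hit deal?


Sum base + weapon + str = 136 + 76 + 11 = 223
Multiply by 2.3:
223 * 2.3 = 512.9

512.9 damage


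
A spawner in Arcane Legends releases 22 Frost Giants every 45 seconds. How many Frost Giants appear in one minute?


Spawns per minute = count * (60 / interval)
= 22 * (60 / 45)
= 22 * 1.3333
= 29.33

29.33 per minute


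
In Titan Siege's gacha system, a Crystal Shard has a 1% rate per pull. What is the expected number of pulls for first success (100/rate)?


Expected pulls for a geometric distribution = 1/p = 100 / rate%
= 100 / 1
= 100.0

100.0 pulls


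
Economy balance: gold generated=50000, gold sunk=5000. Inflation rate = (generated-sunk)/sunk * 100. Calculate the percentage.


Net gold = 50000 - 5000 = 45000
Inflation rate = net / sunk * 100 = 45000 / 5000 * 100
= 9.0 * 100
= 900.00%

900.00%


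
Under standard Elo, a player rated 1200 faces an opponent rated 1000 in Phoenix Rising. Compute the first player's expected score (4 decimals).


Elo expected score: Ea = 1/(1 + 10^((Rb-Ra)/400))
Rb - Ra = 1000 - 1200 = -200
(Rb-Ra)/400 = -200/400 = -0.5
10^-0.5 = 0.316228
Ea = 1/(1 + 0.316228) = 1/1.316228 = 0.7597

0.7597


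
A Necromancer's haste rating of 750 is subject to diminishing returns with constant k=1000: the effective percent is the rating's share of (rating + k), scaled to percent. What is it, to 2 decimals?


effective% = rating / (rating + k) * 100
= 750 / (750 + 1000) * 100
= 750 / 1750 * 100
= 0.428571 * 100
= 42.86%

42.86%


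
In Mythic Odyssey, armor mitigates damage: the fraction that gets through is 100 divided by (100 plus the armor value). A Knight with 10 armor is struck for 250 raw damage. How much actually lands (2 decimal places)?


actual = 250 * 100 / (100 + 10)
= 250 * 100 / 110
= 25000 / 110
= 227.27

227.27 damage


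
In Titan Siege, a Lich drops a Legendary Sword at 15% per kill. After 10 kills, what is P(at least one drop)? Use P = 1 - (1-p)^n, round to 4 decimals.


P(at least one) = 1 - P(none) = 1 - (1-p)^n
p = 15/100 = 0.15
1 - p = 0.85
(1 - p)^10 = 0.85^10 = 0.196874
P(at least one) = 1 - 0.196874 = 0.8031

0.8031


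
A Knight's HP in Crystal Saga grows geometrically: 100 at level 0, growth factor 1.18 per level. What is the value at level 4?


value = base * growth^level
= 100 * 1.18^4
= 100 * 1.938778
= 193.88

193.88 HP


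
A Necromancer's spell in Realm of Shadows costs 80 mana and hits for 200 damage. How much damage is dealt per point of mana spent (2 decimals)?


Efficiency = damage / mana
= 200 / 80
= 2.50

2.50 dmg/mana


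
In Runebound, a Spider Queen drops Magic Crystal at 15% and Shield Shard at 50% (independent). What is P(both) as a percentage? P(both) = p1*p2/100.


For independent events, P(both) = P(A) * P(B)
= 15% * 50%
= 750 / 100 %
= 7.5%

7.5%


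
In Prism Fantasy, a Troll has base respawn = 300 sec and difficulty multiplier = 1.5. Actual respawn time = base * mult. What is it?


Respawn time = base * multiplier
= 300 * 1.5
= 450.0 seconds

450.0 seconds


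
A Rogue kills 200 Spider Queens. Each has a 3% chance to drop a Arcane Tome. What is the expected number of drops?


Expected drops = kills * (drop_rate / 100)
= 200 * (3 / 100)
= 200 * 0.03
= 6.0

6.0 drops


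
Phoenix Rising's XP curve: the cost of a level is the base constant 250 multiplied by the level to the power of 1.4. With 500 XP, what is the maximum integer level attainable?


XP = 250 * level^1.4, so level = (XP / 250)^(1/1.4)
= (500 / 250)^(1/1.4)
= 2.0^0.7143
= 1.6407
Floor: level = 1

level 1


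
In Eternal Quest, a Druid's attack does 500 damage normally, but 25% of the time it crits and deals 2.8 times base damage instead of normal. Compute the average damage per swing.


E[dmg] = base * (1 + crit_chance * (crit_mult - 1))
cc as decimal = 25/100 = 0.25
cm - 1 = 2.8 - 1 = 1.8
Bonus factor = 0.25 * 1.8 = 0.45
Total multiplier = 1 + 0.45 = 1.45
Expected damage = 500 * 1.45 = 725.00

725.00 damage


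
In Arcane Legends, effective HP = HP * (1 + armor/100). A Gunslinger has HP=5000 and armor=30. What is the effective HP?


EHP = 5000 * (1 + 30/100)
= 5000 * (1 + 0.3)
= 5000 * 1.3
= 6500.0

6500.0 EHP


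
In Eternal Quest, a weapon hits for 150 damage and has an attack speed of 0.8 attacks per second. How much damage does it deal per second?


DPS = damage * attack_speed
= 150 * 0.8
= 120.0

120.0 DPS


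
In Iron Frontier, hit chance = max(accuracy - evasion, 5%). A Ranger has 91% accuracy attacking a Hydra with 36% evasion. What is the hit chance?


accuracy - evasion = 91 - 36 = 55
Apply floor: max(55, 5) = 55
Hit chance = 55%

55%


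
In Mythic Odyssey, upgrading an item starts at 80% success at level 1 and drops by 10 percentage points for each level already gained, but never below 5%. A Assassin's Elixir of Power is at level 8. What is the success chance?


raw_rate = 80 - 10 * (8 - 1)
= 80 - 10 * 7
= 80 - 70
= 10
Apply floor: max(10, 5) = 10%

10%


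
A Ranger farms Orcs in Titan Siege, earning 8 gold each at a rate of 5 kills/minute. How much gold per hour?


Gold per minute = 8 * 5 = 40
Gold per hour = 40 * 60 = 2400

2400 gold/hour


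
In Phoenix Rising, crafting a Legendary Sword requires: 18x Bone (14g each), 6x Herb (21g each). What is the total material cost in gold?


Cost breakdown:
  Bone: 18 * 14 = 252
  Herb: 6 * 21 = 126
Total = 252 + 126 = 378

378 gold


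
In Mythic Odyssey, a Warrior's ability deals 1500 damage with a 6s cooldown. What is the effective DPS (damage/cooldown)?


DPS = damage / cooldown
= 1500 / 6
= 250.00

250.00 DPS


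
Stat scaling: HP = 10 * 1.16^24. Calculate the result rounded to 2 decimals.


value = base * growth^level
= 10 * 1.16^24
= 10 * 35.236417
= 352.36

352.36 HP


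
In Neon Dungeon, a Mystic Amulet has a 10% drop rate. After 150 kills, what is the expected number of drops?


Expected drops = kills * (drop_rate / 100)
= 150 * (10 / 100)
= 150 * 0.1
= 15.0

15.0 drops


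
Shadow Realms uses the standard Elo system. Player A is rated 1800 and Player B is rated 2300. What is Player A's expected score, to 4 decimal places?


Elo expected score: Ea = 1/(1 + 10^((Rb-Ra)/400))
Rb - Ra = 2300 - 1800 = 500
(Rb-Ra)/400 = 500/400 = 1.25
10^1.25 = 17.782794
Ea = 1/(1 + 17.782794) = 1/18.782794 = 0.0532

0.0532
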